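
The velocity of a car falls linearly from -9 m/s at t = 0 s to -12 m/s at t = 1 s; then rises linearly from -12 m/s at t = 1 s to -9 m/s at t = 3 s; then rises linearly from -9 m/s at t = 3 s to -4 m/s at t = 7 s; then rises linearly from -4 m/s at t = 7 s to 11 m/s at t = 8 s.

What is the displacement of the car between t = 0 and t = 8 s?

-54 m

Net displacement equals the area under the velocity-time graph (areas below the axis count negative).
0–1 s: ½(-9 + -12)(1) = -10.5 m
1–3 s: ½(-12 + -9)(2) = -21 m
3–7 s: ½(-9 + -4)(4) = -26 m
7–8 s: ½(-4 + 11)(1) = 3.5 m
Net displacement = -54 m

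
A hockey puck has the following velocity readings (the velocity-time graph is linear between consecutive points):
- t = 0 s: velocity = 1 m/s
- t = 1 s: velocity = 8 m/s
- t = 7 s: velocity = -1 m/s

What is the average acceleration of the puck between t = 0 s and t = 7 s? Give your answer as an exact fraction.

Average acceleration = Δv/Δt = (-1 − 1)/(7 − 0) = -2/7 m/s².

-2/7 m/s²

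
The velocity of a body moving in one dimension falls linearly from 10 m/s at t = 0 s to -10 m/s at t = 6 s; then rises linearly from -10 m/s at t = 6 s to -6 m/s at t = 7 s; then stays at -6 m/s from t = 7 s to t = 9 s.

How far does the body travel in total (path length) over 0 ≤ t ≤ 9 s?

Distance (not displacement) is the total path length: add the absolute areas under v-t.
0–6 s: v = 0 at t = 3 s; triangle areas 15 + 15 = 30 m
6–7 s: |½(-10 + -6)(1)| = 8 m
7–9 s: |-6| × 2 = 12 m
Total distance = 50 m

50 m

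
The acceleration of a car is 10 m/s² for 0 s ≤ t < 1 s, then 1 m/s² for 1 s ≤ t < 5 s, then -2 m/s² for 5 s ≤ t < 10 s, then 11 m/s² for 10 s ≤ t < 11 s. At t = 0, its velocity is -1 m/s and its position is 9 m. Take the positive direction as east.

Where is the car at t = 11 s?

On each constant-a segment, Δv = aΔt and Δx = v₀Δt + ½aΔt²; chain segment to segment.
0–1 s: v starts -1 m/s; Δx = -1·1 + ½·10·1² = 4 m; v ends 9 m/s.
1–5 s: v starts 9 m/s; Δx = 9·4 + ½·1·4² = 44 m; v ends 13 m/s.
5–10 s: v starts 13 m/s; Δx = 13·5 + ½·-2·5² = 40 m; v ends 3 m/s.
10–11 s: v starts 3 m/s; Δx = 3·1 + ½·11·1² = 8.5 m; v ends 14 m/s.
x(11) = 9 + Σ Δx = 105.5 m.

105.5 m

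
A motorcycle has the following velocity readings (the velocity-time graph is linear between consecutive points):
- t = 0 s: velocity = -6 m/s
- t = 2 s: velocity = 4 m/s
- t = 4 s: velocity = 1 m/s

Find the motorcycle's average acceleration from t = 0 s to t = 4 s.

1.75 m/s²

Average acceleration = Δv/Δt = (1 − -6)/(4 − 0) = 1.75 m/s².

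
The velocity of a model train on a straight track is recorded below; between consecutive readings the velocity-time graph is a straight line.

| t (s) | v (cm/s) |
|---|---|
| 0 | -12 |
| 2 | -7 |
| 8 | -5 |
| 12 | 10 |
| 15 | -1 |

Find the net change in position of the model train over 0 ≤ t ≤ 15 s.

Displacement is the signed area under the v-t curve.
0–2 s: ½(-12 + -7)(2) = -19 cm
2–8 s: ½(-7 + -5)(6) = -36 cm
8–12 s: ½(-5 + 10)(4) = 10 cm
12–15 s: ½(10 + -1)(3) = 13.5 cm
Net displacement = -31.5 cm

-31.5 cm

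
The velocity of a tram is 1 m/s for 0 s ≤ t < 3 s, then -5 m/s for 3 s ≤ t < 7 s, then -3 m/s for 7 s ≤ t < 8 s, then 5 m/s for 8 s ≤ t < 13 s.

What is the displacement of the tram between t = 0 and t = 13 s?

5 m

Net displacement equals the area under the velocity-time graph (areas below the axis count negative).
0–3 s: 1 × 3 = 3 m
3–7 s: -5 × 4 = -20 m
7–8 s: -3 × 1 = -3 m
8–13 s: 5 × 5 = 25 m
Net displacement = 5 m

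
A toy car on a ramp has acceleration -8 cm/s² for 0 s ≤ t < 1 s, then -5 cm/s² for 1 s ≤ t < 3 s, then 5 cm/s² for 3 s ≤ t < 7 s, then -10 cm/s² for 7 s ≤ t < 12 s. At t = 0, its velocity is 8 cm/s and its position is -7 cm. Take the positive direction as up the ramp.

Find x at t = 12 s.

-88 cm

On each constant-a segment, Δv = aΔt and Δx = v₀Δt + ½aΔt²; chain segment to segment.
0–1 s: v starts 8 cm/s; Δx = 8·1 + ½·-8·1² = 4 cm; v ends 0 cm/s.
1–3 s: v starts 0 cm/s; Δx = 0·2 + ½·-5·2² = -10 cm; v ends -10 cm/s.
3–7 s: v starts -10 cm/s; Δx = -10·4 + ½·5·4² = 0 cm; v ends 10 cm/s.
7–12 s: v starts 10 cm/s; Δx = 10·5 + ½·-10·5² = -75 cm; v ends -40 cm/s.
x(12) = -7 + Σ Δx = -88 cm.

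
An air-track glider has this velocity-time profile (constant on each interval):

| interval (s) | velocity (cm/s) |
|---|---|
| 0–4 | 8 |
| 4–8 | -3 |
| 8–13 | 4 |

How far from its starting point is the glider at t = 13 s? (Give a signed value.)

40 cm

Net displacement equals the area under the velocity-time graph (areas below the axis count negative).
0–4 s: 8 × 4 = 32 cm
4–8 s: -3 × 4 = -12 cm
8–13 s: 4 × 5 = 20 cm
Net displacement = 40 cm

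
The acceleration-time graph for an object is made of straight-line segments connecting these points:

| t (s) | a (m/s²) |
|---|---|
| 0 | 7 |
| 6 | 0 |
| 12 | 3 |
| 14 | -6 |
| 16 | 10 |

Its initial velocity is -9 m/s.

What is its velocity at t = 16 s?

Δv equals the area under the a-t graph; then v = v₀ + Δv.
0–6 s: ½(7 + 0)(6) = 21 m/s
6–12 s: ½(0 + 3)(6) = 9 m/s
12–14 s: ½(3 + -6)(2) = -3 m/s
14–16 s: ½(-6 + 10)(2) = 4 m/s
Δv = 31 m/s, so v(16) = -9 + (31) = 22 m/s.

22 m/s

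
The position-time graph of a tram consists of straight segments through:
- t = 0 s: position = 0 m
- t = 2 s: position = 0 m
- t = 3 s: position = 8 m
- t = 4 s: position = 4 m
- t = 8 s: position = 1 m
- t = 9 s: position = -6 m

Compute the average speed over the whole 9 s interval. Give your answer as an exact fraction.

22/9 m/s

Average speed = (total path length)/(elapsed time); on a piecewise-linear x-t graph the path length is Σ|Δx|.
0–2 s: |Δx| = |0 − 0| = 0 m
2–3 s: |Δx| = |8 − 0| = 8 m
3–4 s: |Δx| = |4 − 8| = 4 m
4–8 s: |Δx| = |1 − 4| = 3 m
8–9 s: |Δx| = |-6 − 1| = 7 m
Total path = 22 m; average speed = 22/9 = 22/9 m/s.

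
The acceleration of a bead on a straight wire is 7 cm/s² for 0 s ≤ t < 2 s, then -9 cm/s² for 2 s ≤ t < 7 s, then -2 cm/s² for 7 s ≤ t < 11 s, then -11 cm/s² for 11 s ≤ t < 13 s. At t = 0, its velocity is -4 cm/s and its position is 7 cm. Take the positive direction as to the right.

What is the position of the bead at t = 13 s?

-313.5 cm

On each constant-a segment, Δv = aΔt and Δx = v₀Δt + ½aΔt²; chain segment to segment.
0–2 s: v starts -4 cm/s; Δx = -4·2 + ½·7·2² = 6 cm; v ends 10 cm/s.
2–7 s: v starts 10 cm/s; Δx = 10·5 + ½·-9·5² = -62.5 cm; v ends -35 cm/s.
7–11 s: v starts -35 cm/s; Δx = -35·4 + ½·-2·4² = -156 cm; v ends -43 cm/s.
11–13 s: v starts -43 cm/s; Δx = -43·2 + ½·-11·2² = -108 cm; v ends -65 cm/s.
x(13) = 7 + Σ Δx = -313.5 cm.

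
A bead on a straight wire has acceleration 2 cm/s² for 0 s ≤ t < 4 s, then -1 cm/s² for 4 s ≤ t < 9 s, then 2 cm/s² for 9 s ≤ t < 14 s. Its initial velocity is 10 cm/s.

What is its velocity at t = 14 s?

23 cm/s

Δv equals the area under the a-t graph; then v = v₀ + Δv.
0–4 s: 2 × 4 = 8 cm/s
4–9 s: -1 × 5 = -5 cm/s
9–14 s: 2 × 5 = 10 cm/s
Δv = 13 cm/s, so v(14) = 10 + (13) = 23 cm/s.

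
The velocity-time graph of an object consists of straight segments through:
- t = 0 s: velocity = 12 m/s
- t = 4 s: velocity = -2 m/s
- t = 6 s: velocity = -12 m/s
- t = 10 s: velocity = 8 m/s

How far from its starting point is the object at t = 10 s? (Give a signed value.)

Displacement is the signed area under the v-t curve.
0–4 s: ½(12 + -2)(4) = 20 m
4–6 s: ½(-2 + -12)(2) = -14 m
6–10 s: ½(-12 + 8)(4) = -8 m
Net displacement = -2 m

-2 m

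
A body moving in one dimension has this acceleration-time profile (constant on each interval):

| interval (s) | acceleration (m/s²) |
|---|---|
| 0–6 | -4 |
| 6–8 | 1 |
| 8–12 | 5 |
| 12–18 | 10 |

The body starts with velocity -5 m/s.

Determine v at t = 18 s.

Δv equals the area under the a-t graph; then v = v₀ + Δv.
0–6 s: -4 × 6 = -24 m/s
6–8 s: 1 × 2 = 2 m/s
8–12 s: 5 × 4 = 20 m/s
12–18 s: 10 × 6 = 60 m/s
Δv = 58 m/s, so v(18) = -5 + (58) = 53 m/s.

53 m/s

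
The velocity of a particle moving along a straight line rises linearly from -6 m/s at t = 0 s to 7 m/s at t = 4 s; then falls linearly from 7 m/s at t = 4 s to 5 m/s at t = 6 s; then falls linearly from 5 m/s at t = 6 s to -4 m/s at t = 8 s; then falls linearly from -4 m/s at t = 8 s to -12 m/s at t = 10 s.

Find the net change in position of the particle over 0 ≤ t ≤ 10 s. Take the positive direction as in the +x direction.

Net displacement equals the area under the velocity-time graph (areas below the axis count negative).
0–4 s: ½(-6 + 7)(4) = 2 m
4–6 s: ½(7 + 5)(2) = 12 m
6–8 s: ½(5 + -4)(2) = 1 m
8–10 s: ½(-4 + -12)(2) = -16 m
Net displacement = -1 m

-1 m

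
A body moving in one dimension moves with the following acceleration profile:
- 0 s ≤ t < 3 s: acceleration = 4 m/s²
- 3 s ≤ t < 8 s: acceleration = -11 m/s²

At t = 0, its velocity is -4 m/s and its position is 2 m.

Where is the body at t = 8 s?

On each constant-a segment, Δv = aΔt and Δx = v₀Δt + ½aΔt²; chain segment to segment.
0–3 s: v starts -4 m/s; Δx = -4·3 + ½·4·3² = 6 m; v ends 8 m/s.
3–8 s: v starts 8 m/s; Δx = 8·5 + ½·-11·5² = -97.5 m; v ends -47 m/s.
x(8) = 2 + Σ Δx = -89.5 m.

-89.5 m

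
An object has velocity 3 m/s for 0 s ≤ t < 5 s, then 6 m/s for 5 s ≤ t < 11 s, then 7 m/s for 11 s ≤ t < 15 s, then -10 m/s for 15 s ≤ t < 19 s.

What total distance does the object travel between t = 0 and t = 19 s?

Total distance travelled is ∫|v| dt — sum the magnitudes of each area piece.
0–5 s: |3| × 5 = 15 m
5–11 s: |6| × 6 = 36 m
11–15 s: |7| × 4 = 28 m
15–19 s: |-10| × 4 = 40 m
Total distance = 119 m

119 m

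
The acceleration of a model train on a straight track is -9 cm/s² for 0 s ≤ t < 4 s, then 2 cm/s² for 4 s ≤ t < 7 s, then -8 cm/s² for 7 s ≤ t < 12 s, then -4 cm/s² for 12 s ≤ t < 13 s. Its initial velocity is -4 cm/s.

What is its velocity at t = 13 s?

Δv equals the area under the a-t graph; then v = v₀ + Δv.
0–4 s: -9 × 4 = -36 cm/s
4–7 s: 2 × 3 = 6 cm/s
7–12 s: -8 × 5 = -40 cm/s
12–13 s: -4 × 1 = -4 cm/s
Δv = -74 cm/s, so v(13) = -4 + (-74) = -78 cm/s.

-78 cm/s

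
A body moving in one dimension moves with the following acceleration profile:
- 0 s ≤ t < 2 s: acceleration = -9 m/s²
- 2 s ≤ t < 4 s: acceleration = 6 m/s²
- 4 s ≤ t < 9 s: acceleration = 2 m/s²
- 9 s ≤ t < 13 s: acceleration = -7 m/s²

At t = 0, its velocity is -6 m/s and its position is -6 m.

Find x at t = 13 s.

On each constant-a segment, Δv = aΔt and Δx = v₀Δt + ½aΔt²; chain segment to segment.
0–2 s: v starts -6 m/s; Δx = -6·2 + ½·-9·2² = -30 m; v ends -24 m/s.
2–4 s: v starts -24 m/s; Δx = -24·2 + ½·6·2² = -36 m; v ends -12 m/s.
4–9 s: v starts -12 m/s; Δx = -12·5 + ½·2·5² = -35 m; v ends -2 m/s.
9–13 s: v starts -2 m/s; Δx = -2·4 + ½·-7·4² = -64 m; v ends -30 m/s.
x(13) = -6 + Σ Δx = -171 m.

-171 m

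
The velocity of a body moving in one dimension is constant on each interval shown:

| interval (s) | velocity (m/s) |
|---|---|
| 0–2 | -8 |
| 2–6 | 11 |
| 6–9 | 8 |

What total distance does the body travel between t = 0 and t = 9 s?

Distance (not displacement) is the total path length: add the absolute areas under v-t.
0–2 s: |-8| × 2 = 16 m
2–6 s: |11| × 4 = 44 m
6–9 s: |8| × 3 = 24 m
Total distance = 84 m

84 m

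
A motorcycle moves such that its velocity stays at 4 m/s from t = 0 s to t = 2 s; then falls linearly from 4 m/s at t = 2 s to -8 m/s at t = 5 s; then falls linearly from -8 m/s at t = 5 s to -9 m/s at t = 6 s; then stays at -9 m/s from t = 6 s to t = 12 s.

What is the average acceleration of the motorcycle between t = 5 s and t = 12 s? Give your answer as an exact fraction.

Average acceleration = Δv/Δt = (-9 − -8)/(12 − 5) = -1/7 m/s².

-1/7 m/s²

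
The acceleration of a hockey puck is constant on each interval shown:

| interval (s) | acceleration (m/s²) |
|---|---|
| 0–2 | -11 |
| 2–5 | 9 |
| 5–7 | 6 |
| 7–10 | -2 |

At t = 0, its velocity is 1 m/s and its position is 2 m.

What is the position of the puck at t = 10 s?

On each constant-a segment, Δv = aΔt and Δx = v₀Δt + ½aΔt²; chain segment to segment.
0–2 s: v starts 1 m/s; Δx = 1·2 + ½·-11·2² = -20 m; v ends -21 m/s.
2–5 s: v starts -21 m/s; Δx = -21·3 + ½·9·3² = -22.5 m; v ends 6 m/s.
5–7 s: v starts 6 m/s; Δx = 6·2 + ½·6·2² = 24 m; v ends 18 m/s.
7–10 s: v starts 18 m/s; Δx = 18·3 + ½·-2·3² = 45 m; v ends 12 m/s.
x(10) = 2 + Σ Δx = 28.5 m.

28.5 m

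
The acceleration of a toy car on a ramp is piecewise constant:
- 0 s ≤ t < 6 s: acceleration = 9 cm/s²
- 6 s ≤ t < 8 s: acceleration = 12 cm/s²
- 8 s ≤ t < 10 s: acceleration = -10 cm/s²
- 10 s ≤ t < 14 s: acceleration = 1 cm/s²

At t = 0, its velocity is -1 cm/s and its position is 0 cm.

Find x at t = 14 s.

On each constant-a segment, Δv = aΔt and Δx = v₀Δt + ½aΔt²; chain segment to segment.
0–6 s: v starts -1 cm/s; Δx = -1·6 + ½·9·6² = 156 cm; v ends 53 cm/s.
6–8 s: v starts 53 cm/s; Δx = 53·2 + ½·12·2² = 130 cm; v ends 77 cm/s.
8–10 s: v starts 77 cm/s; Δx = 77·2 + ½·-10·2² = 134 cm; v ends 57 cm/s.
10–14 s: v starts 57 cm/s; Δx = 57·4 + ½·1·4² = 236 cm; v ends 61 cm/s.
x(14) = 0 + Σ Δx = 656 cm.

656 cm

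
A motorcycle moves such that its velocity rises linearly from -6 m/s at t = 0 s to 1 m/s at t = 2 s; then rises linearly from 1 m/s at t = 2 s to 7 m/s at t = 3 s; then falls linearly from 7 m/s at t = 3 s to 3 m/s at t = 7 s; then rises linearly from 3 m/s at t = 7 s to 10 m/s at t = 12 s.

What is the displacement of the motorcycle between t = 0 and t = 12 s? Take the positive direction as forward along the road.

51.5 m

Displacement is the signed area under the v-t curve.
0–2 s: ½(-6 + 1)(2) = -5 m
2–3 s: ½(1 + 7)(1) = 4 m
3–7 s: ½(7 + 3)(4) = 20 m
7–12 s: ½(3 + 10)(5) = 32.5 m
Net displacement = 51.5 m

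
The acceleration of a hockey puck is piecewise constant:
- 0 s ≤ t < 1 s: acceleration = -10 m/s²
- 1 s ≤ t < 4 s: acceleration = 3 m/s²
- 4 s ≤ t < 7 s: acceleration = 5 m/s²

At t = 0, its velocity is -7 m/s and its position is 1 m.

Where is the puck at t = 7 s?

On each constant-a segment, Δv = aΔt and Δx = v₀Δt + ½aΔt²; chain segment to segment.
0–1 s: v starts -7 m/s; Δx = -7·1 + ½·-10·1² = -12 m; v ends -17 m/s.
1–4 s: v starts -17 m/s; Δx = -17·3 + ½·3·3² = -37.5 m; v ends -8 m/s.
4–7 s: v starts -8 m/s; Δx = -8·3 + ½·5·3² = -1.5 m; v ends 7 m/s.
x(7) = 1 + Σ Δx = -50 m.

-50 m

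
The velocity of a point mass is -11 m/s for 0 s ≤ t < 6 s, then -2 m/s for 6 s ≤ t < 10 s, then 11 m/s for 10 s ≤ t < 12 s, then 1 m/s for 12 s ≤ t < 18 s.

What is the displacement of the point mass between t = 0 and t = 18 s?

Net displacement equals the area under the velocity-time graph (areas below the axis count negative).
0–6 s: -11 × 6 = -66 m
6–10 s: -2 × 4 = -8 m
10–12 s: 11 × 2 = 22 m
12–18 s: 1 × 6 = 6 m
Net displacement = -46 m

-46 m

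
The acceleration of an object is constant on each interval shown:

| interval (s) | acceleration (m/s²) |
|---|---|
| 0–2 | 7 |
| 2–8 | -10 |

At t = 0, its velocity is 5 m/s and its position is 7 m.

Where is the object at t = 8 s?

-35 m

On each constant-a segment, Δv = aΔt and Δx = v₀Δt + ½aΔt²; chain segment to segment.
0–2 s: v starts 5 m/s; Δx = 5·2 + ½·7·2² = 24 m; v ends 19 m/s.
2–8 s: v starts 19 m/s; Δx = 19·6 + ½·-10·6² = -66 m; v ends -41 m/s.
x(8) = 7 + Σ Δx = -35 m.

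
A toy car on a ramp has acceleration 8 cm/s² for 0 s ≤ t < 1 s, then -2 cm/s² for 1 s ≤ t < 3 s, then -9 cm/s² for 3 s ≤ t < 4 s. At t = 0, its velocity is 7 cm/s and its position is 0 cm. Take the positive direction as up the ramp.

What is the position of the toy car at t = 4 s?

43.5 cm

On each constant-a segment, Δv = aΔt and Δx = v₀Δt + ½aΔt²; chain segment to segment.
0–1 s: v starts 7 cm/s; Δx = 7·1 + ½·8·1² = 11 cm; v ends 15 cm/s.
1–3 s: v starts 15 cm/s; Δx = 15·2 + ½·-2·2² = 26 cm; v ends 11 cm/s.
3–4 s: v starts 11 cm/s; Δx = 11·1 + ½·-9·1² = 6.5 cm; v ends 2 cm/s.
x(4) = 0 + Σ Δx = 43.5 cm.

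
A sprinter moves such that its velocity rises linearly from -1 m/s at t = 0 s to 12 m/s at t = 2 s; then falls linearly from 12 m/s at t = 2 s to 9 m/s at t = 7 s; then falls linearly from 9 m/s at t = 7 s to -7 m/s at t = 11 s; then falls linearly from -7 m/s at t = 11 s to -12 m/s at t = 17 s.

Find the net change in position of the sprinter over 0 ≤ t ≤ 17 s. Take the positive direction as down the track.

10.5 m

Net displacement equals the area under the velocity-time graph (areas below the axis count negative).
0–2 s: ½(-1 + 12)(2) = 11 m
2–7 s: ½(12 + 9)(5) = 52.5 m
7–11 s: ½(9 + -7)(4) = 4 m
11–17 s: ½(-7 + -12)(6) = -57 m
Net displacement = 10.5 m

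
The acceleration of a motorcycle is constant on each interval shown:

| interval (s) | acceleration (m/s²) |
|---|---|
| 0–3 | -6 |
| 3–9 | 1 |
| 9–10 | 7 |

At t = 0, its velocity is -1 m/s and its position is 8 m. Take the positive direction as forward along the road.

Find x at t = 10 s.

-127.5 m

On each constant-a segment, Δv = aΔt and Δx = v₀Δt + ½aΔt²; chain segment to segment.
0–3 s: v starts -1 m/s; Δx = -1·3 + ½·-6·3² = -30 m; v ends -19 m/s.
3–9 s: v starts -19 m/s; Δx = -19·6 + ½·1·6² = -96 m; v ends -13 m/s.
9–10 s: v starts -13 m/s; Δx = -13·1 + ½·7·1² = -9.5 m; v ends -6 m/s.
x(10) = 8 + Σ Δx = -127.5 m.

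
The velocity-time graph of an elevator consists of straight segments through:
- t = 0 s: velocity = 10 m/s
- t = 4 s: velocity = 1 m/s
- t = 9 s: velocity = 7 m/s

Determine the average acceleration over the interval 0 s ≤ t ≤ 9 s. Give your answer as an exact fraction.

Average acceleration = Δv/Δt = (7 − 10)/(9 − 0) = -1/3 m/s².

-1/3 m/s²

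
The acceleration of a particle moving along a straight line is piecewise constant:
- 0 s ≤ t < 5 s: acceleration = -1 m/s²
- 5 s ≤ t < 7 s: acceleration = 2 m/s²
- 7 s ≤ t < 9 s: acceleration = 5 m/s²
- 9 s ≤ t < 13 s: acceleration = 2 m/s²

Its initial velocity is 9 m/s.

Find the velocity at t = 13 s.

26 m/s

Δv equals the area under the a-t graph; then v = v₀ + Δv.
0–5 s: -1 × 5 = -5 m/s
5–7 s: 2 × 2 = 4 m/s
7–9 s: 5 × 2 = 10 m/s
9–13 s: 2 × 4 = 8 m/s
Δv = 17 m/s, so v(13) = 9 + (17) = 26 m/s.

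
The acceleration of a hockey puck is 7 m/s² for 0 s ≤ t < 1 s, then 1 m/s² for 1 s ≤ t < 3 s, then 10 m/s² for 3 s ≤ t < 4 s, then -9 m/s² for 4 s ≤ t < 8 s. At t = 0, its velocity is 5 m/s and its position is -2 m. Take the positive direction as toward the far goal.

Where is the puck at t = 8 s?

On each constant-a segment, Δv = aΔt and Δx = v₀Δt + ½aΔt²; chain segment to segment.
0–1 s: v starts 5 m/s; Δx = 5·1 + ½·7·1² = 8.5 m; v ends 12 m/s.
1–3 s: v starts 12 m/s; Δx = 12·2 + ½·1·2² = 26 m; v ends 14 m/s.
3–4 s: v starts 14 m/s; Δx = 14·1 + ½·10·1² = 19 m; v ends 24 m/s.
4–8 s: v starts 24 m/s; Δx = 24·4 + ½·-9·4² = 24 m; v ends -12 m/s.
x(8) = -2 + Σ Δx = 75.5 m.

75.5 m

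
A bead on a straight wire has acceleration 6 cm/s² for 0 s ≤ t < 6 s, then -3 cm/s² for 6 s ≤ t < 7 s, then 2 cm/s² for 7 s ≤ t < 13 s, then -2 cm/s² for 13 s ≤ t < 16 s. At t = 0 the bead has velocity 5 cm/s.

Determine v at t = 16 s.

44 cm/s

Δv equals the area under the a-t graph; then v = v₀ + Δv.
0–6 s: 6 × 6 = 36 cm/s
6–7 s: -3 × 1 = -3 cm/s
7–13 s: 2 × 6 = 12 cm/s
13–16 s: -2 × 3 = -6 cm/s
Δv = 39 cm/s, so v(16) = 5 + (39) = 44 cm/s.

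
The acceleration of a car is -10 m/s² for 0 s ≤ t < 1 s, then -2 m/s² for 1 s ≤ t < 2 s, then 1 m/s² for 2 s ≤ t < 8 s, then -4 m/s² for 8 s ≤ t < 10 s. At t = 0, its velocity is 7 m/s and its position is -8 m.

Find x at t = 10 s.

-28 m

On each constant-a segment, Δv = aΔt and Δx = v₀Δt + ½aΔt²; chain segment to segment.
0–1 s: v starts 7 m/s; Δx = 7·1 + ½·-10·1² = 2 m; v ends -3 m/s.
1–2 s: v starts -3 m/s; Δx = -3·1 + ½·-2·1² = -4 m; v ends -5 m/s.
2–8 s: v starts -5 m/s; Δx = -5·6 + ½·1·6² = -12 m; v ends 1 m/s.
8–10 s: v starts 1 m/s; Δx = 1·2 + ½·-4·2² = -6 m; v ends -7 m/s.
x(10) = -8 + Σ Δx = -28 m.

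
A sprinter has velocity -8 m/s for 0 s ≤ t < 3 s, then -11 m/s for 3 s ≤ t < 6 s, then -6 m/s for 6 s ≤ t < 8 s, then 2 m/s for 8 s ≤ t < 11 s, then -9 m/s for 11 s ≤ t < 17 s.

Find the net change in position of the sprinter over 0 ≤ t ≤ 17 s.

Displacement is the signed area under the v-t curve.
0–3 s: -8 × 3 = -24 m
3–6 s: -11 × 3 = -33 m
6–8 s: -6 × 2 = -12 m
8–11 s: 2 × 3 = 6 m
11–17 s: -9 × 6 = -54 m
Net displacement = -117 m

-117 m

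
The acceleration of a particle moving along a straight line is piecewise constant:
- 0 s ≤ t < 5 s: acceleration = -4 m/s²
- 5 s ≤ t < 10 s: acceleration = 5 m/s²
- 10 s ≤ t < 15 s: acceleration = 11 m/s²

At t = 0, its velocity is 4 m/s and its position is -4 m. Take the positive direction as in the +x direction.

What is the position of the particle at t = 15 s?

131 m

On each constant-a segment, Δv = aΔt and Δx = v₀Δt + ½aΔt²; chain segment to segment.
0–5 s: v starts 4 m/s; Δx = 4·5 + ½·-4·5² = -30 m; v ends -16 m/s.
5–10 s: v starts -16 m/s; Δx = -16·5 + ½·5·5² = -17.5 m; v ends 9 m/s.
10–15 s: v starts 9 m/s; Δx = 9·5 + ½·11·5² = 182.5 m; v ends 64 m/s.
x(15) = -4 + Σ Δx = 131 m.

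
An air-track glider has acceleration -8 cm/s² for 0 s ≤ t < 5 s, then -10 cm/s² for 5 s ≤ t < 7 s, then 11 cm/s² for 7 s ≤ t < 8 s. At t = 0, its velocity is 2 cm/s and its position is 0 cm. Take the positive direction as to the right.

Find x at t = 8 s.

On each constant-a segment, Δv = aΔt and Δx = v₀Δt + ½aΔt²; chain segment to segment.
0–5 s: v starts 2 cm/s; Δx = 2·5 + ½·-8·5² = -90 cm; v ends -38 cm/s.
5–7 s: v starts -38 cm/s; Δx = -38·2 + ½·-10·2² = -96 cm; v ends -58 cm/s.
7–8 s: v starts -58 cm/s; Δx = -58·1 + ½·11·1² = -52.5 cm; v ends -47 cm/s.
x(8) = 0 + Σ Δx = -238.5 cm.

-238.5 cm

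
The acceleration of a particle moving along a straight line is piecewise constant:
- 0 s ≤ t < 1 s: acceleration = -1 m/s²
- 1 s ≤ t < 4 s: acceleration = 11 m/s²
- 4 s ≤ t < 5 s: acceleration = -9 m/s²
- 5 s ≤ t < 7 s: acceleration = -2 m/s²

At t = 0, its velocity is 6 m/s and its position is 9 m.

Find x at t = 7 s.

166.5 m

On each constant-a segment, Δv = aΔt and Δx = v₀Δt + ½aΔt²; chain segment to segment.
0–1 s: v starts 6 m/s; Δx = 6·1 + ½·-1·1² = 5.5 m; v ends 5 m/s.
1–4 s: v starts 5 m/s; Δx = 5·3 + ½·11·3² = 64.5 m; v ends 38 m/s.
4–5 s: v starts 38 m/s; Δx = 38·1 + ½·-9·1² = 33.5 m; v ends 29 m/s.
5–7 s: v starts 29 m/s; Δx = 29·2 + ½·-2·2² = 54 m; v ends 25 m/s.
x(7) = 9 + Σ Δx = 166.5 m.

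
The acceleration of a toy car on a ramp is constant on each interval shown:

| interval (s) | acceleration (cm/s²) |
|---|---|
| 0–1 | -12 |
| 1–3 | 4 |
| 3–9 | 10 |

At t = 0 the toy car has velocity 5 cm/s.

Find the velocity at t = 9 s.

Δv equals the area under the a-t graph; then v = v₀ + Δv.
0–1 s: -12 × 1 = -12 cm/s
1–3 s: 4 × 2 = 8 cm/s
3–9 s: 10 × 6 = 60 cm/s
Δv = 56 cm/s, so v(9) = 5 + (56) = 61 cm/s.

61 cm/s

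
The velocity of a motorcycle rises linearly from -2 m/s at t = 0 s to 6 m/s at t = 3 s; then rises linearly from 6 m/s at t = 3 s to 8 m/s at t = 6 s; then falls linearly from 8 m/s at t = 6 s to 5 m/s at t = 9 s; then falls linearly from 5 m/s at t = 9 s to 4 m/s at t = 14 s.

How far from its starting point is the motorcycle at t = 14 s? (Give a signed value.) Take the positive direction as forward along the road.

Net displacement equals the area under the velocity-time graph (areas below the axis count negative).
0–3 s: ½(-2 + 6)(3) = 6 m
3–6 s: ½(6 + 8)(3) = 21 m
6–9 s: ½(8 + 5)(3) = 19.5 m
9–14 s: ½(5 + 4)(5) = 22.5 m
Net displacement = 69 m

69 m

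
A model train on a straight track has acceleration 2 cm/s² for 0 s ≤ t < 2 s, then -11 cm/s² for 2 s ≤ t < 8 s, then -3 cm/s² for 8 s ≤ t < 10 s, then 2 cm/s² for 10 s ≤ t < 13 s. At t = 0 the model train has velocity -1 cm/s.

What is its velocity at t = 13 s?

-63 cm/s

Δv equals the area under the a-t graph; then v = v₀ + Δv.
0–2 s: 2 × 2 = 4 cm/s
2–8 s: -11 × 6 = -66 cm/s
8–10 s: -3 × 2 = -6 cm/s
10–13 s: 2 × 3 = 6 cm/s
Δv = -62 cm/s, so v(13) = -1 + (-62) = -63 cm/s.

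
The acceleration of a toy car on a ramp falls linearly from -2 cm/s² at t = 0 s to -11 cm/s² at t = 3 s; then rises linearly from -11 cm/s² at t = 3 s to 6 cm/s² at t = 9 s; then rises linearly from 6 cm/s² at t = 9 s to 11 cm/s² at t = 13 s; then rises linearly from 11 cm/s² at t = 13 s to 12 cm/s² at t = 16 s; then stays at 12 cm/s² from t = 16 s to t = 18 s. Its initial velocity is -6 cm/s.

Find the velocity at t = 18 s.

Δv equals the area under the a-t graph; then v = v₀ + Δv.
0–3 s: ½(-2 + -11)(3) = -19.5 cm/s
3–9 s: ½(-11 + 6)(6) = -15 cm/s
9–13 s: ½(6 + 11)(4) = 34 cm/s
13–16 s: ½(11 + 12)(3) = 34.5 cm/s
16–18 s: 12 × 2 = 24 cm/s
Δv = 58 cm/s, so v(18) = -6 + (58) = 52 cm/s.

52 cm/s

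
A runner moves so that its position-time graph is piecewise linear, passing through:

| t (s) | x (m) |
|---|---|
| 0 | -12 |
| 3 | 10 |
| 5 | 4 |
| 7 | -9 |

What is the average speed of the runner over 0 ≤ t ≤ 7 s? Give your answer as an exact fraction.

41/7 m/s

Average speed = (total path length)/(elapsed time); on a piecewise-linear x-t graph the path length is Σ|Δx|.
0–3 s: |Δx| = |10 − -12| = 22 m
3–5 s: |Δx| = |4 − 10| = 6 m
5–7 s: |Δx| = |-9 − 4| = 13 m
Total path = 41 m; average speed = 41/7 = 41/7 m/s.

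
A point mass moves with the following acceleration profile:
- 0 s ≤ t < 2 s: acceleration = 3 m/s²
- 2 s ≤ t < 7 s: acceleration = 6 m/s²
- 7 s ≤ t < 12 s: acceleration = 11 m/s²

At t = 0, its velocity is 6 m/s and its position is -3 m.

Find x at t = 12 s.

497.5 m

On each constant-a segment, Δv = aΔt and Δx = v₀Δt + ½aΔt²; chain segment to segment.
0–2 s: v starts 6 m/s; Δx = 6·2 + ½·3·2² = 18 m; v ends 12 m/s.
2–7 s: v starts 12 m/s; Δx = 12·5 + ½·6·5² = 135 m; v ends 42 m/s.
7–12 s: v starts 42 m/s; Δx = 42·5 + ½·11·5² = 347.5 m; v ends 97 m/s.
x(12) = -3 + Σ Δx = 497.5 m.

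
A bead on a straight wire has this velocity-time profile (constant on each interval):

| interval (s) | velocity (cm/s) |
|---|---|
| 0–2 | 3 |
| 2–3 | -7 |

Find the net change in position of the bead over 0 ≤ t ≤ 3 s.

Net displacement equals the area under the velocity-time graph (areas below the axis count negative).
0–2 s: 3 × 2 = 6 cm
2–3 s: -7 × 1 = -7 cm
Net displacement = -1 cm

-1 cm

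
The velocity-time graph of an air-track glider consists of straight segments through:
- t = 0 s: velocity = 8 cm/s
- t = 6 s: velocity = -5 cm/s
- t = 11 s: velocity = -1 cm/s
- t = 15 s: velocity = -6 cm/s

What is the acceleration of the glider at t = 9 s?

Acceleration is the slope of the v-t graph on 6–11 s: (-1 − -5)/(11 − 6) = 0.8 cm/s².

0.8 cm/s²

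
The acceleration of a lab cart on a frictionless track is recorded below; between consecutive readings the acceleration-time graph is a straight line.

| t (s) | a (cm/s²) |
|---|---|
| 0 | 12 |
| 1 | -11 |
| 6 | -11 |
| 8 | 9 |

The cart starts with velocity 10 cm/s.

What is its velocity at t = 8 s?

-46.5 cm/s

Δv equals the area under the a-t graph; then v = v₀ + Δv.
0–1 s: ½(12 + -11)(1) = 0.5 cm/s
1–6 s: -11 × 5 = -55 cm/s
6–8 s: ½(-11 + 9)(2) = -2 cm/s
Δv = -56.5 cm/s, so v(8) = 10 + (-56.5) = -46.5 cm/s.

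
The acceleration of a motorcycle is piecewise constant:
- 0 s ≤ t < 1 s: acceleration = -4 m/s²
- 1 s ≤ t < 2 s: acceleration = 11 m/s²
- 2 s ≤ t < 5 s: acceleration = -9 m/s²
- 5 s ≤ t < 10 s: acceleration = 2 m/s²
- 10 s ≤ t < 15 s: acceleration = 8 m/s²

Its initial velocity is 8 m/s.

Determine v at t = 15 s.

38 m/s

Δv equals the area under the a-t graph; then v = v₀ + Δv.
0–1 s: -4 × 1 = -4 m/s
1–2 s: 11 × 1 = 11 m/s
2–5 s: -9 × 3 = -27 m/s
5–10 s: 2 × 5 = 10 m/s
10–15 s: 8 × 5 = 40 m/s
Δv = 30 m/s, so v(15) = 8 + (30) = 38 m/s.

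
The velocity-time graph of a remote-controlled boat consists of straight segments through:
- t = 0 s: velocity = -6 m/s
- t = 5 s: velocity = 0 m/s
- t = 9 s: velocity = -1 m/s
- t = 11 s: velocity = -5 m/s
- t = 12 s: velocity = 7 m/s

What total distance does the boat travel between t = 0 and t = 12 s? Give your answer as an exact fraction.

Total distance travelled is ∫|v| dt — sum the magnitudes of each area piece.
0–5 s: |½(-6 + 0)(5)| = 15 m
5–9 s: |½(0 + -1)(4)| = 2 m
9–11 s: |½(-1 + -5)(2)| = 6 m
11–12 s: v = 0 at t = 137/12 s; triangle areas 25/24 + 49/24 = 37/12 m
Total distance = 313/12 m

313/12 m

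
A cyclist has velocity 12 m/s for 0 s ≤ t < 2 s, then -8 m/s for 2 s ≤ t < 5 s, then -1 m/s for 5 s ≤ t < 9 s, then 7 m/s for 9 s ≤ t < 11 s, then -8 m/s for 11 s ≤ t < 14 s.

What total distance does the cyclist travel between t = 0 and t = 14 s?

Distance (not displacement) is the total path length: add the absolute areas under v-t.
0–2 s: |12| × 2 = 24 m
2–5 s: |-8| × 3 = 24 m
5–9 s: |-1| × 4 = 4 m
9–11 s: |7| × 2 = 14 m
11–14 s: |-8| × 3 = 24 m
Total distance = 90 m

90 m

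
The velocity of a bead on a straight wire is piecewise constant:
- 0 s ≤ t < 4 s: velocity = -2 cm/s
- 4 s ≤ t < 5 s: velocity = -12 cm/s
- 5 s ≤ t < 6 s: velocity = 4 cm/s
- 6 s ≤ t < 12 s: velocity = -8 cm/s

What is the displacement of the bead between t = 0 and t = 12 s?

Net displacement equals the area under the velocity-time graph (areas below the axis count negative).
0–4 s: -2 × 4 = -8 cm
4–5 s: -12 × 1 = -12 cm
5–6 s: 4 × 1 = 4 cm
6–12 s: -8 × 6 = -48 cm
Net displacement = -64 cm

-64 cm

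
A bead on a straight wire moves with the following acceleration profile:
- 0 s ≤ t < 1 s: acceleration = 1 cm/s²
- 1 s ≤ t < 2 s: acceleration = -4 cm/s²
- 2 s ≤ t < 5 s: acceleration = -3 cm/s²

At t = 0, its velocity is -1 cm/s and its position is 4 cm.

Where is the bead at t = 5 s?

-24 cm

On each constant-a segment, Δv = aΔt and Δx = v₀Δt + ½aΔt²; chain segment to segment.
0–1 s: v starts -1 cm/s; Δx = -1·1 + ½·1·1² = -0.5 cm; v ends 0 cm/s.
1–2 s: v starts 0 cm/s; Δx = 0·1 + ½·-4·1² = -2 cm; v ends -4 cm/s.
2–5 s: v starts -4 cm/s; Δx = -4·3 + ½·-3·3² = -25.5 cm; v ends -13 cm/s.
x(5) = 4 + Σ Δx = -24 cm.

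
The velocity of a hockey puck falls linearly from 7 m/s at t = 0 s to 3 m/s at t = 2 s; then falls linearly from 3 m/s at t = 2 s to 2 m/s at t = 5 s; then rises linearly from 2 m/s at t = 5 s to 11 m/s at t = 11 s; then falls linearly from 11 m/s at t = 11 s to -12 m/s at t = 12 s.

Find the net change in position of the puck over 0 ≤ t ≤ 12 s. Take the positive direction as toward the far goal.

Displacement is the signed area under the v-t curve.
0–2 s: ½(7 + 3)(2) = 10 m
2–5 s: ½(3 + 2)(3) = 7.5 m
5–11 s: ½(2 + 11)(6) = 39 m
11–12 s: ½(11 + -12)(1) = -0.5 m
Net displacement = 56 m

56 m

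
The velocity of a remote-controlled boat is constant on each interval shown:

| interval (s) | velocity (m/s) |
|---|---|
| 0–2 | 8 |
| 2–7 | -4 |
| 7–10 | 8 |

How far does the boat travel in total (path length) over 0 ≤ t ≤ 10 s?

Total distance travelled is ∫|v| dt — sum the magnitudes of each area piece.
0–2 s: |8| × 2 = 16 m
2–7 s: |-4| × 5 = 20 m
7–10 s: |8| × 3 = 24 m
Total distance = 60 m

60 m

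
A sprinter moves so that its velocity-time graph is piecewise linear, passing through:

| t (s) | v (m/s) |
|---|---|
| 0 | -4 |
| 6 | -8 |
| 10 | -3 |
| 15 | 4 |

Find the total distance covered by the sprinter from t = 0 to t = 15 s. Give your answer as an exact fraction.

937/14 m

Total distance travelled is ∫|v| dt — sum the magnitudes of each area piece.
0–6 s: |½(-4 + -8)(6)| = 36 m
6–10 s: |½(-8 + -3)(4)| = 22 m
10–15 s: v = 0 at t = 85/7 s; triangle areas 45/14 + 40/7 = 125/14 m
Total distance = 937/14 m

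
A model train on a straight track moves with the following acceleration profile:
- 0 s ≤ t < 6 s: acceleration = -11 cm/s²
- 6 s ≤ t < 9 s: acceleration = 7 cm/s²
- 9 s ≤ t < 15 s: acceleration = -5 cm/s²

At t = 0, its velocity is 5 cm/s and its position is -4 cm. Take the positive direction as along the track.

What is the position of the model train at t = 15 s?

On each constant-a segment, Δv = aΔt and Δx = v₀Δt + ½aΔt²; chain segment to segment.
0–6 s: v starts 5 cm/s; Δx = 5·6 + ½·-11·6² = -168 cm; v ends -61 cm/s.
6–9 s: v starts -61 cm/s; Δx = -61·3 + ½·7·3² = -151.5 cm; v ends -40 cm/s.
9–15 s: v starts -40 cm/s; Δx = -40·6 + ½·-5·6² = -330 cm; v ends -70 cm/s.
x(15) = -4 + Σ Δx = -653.5 cm.

-653.5 cm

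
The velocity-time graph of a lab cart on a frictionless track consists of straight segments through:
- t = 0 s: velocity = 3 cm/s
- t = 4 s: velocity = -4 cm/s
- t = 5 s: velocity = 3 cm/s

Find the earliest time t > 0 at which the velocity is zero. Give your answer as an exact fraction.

t = 12/7 s

v changes sign on 0–4 s (from 3 to -4); the graph is linear there, so v = 0 at t = 0 + (-3)·(4 − 0)/(-4 − 3) = 12/7 s.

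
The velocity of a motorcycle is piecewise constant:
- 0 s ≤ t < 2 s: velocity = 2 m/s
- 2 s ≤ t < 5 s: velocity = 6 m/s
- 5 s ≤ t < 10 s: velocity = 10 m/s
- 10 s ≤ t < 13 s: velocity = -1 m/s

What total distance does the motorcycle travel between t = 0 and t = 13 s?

Distance (not displacement) is the total path length: add the absolute areas under v-t.
0–2 s: |2| × 2 = 4 m
2–5 s: |6| × 3 = 18 m
5–10 s: |10| × 5 = 50 m
10–13 s: |-1| × 3 = 3 m
Total distance = 75 m

75 m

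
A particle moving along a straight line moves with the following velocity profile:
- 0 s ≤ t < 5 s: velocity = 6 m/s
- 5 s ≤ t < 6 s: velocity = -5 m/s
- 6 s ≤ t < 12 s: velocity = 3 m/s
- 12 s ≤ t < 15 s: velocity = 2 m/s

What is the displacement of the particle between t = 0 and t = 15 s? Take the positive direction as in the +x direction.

Displacement is the signed area under the v-t curve.
0–5 s: 6 × 5 = 30 m
5–6 s: -5 × 1 = -5 m
6–12 s: 3 × 6 = 18 m
12–15 s: 2 × 3 = 6 m
Net displacement = 49 m

49 m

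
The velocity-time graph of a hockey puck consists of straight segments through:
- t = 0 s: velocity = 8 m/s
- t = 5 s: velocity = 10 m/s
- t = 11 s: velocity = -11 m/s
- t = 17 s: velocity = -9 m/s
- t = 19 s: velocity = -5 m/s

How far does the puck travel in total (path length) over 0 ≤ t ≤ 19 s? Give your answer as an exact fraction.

1054/7 m

Total distance travelled is ∫|v| dt — sum the magnitudes of each area piece.
0–5 s: |½(8 + 10)(5)| = 45 m
5–11 s: v = 0 at t = 55/7 s; triangle areas 100/7 + 121/7 = 221/7 m
11–17 s: |½(-11 + -9)(6)| = 60 m
17–19 s: |½(-9 + -5)(2)| = 14 m
Total distance = 1054/7 m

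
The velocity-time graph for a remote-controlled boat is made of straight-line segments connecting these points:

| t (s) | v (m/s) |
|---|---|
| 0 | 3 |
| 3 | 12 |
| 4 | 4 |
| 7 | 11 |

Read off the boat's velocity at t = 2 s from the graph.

On 0–3 s the graph is linear from 3 to 12 m/s: v(2) = 3 + (12 − 3)·(2 − 0)/(3 − 0) = 9 m/s.

9 m/s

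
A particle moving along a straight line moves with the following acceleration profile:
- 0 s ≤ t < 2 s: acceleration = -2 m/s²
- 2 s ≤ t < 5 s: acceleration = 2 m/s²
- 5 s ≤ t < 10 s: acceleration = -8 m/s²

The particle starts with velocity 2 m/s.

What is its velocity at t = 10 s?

-36 m/s

Δv equals the area under the a-t graph; then v = v₀ + Δv.
0–2 s: -2 × 2 = -4 m/s
2–5 s: 2 × 3 = 6 m/s
5–10 s: -8 × 5 = -40 m/s
Δv = -38 m/s, so v(10) = 2 + (-38) = -36 m/s.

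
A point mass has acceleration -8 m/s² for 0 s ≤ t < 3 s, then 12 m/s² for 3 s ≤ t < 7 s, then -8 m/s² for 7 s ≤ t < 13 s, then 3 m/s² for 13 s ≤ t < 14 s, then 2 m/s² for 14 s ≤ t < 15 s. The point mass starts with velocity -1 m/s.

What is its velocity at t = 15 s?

-20 m/s

Δv equals the area under the a-t graph; then v = v₀ + Δv.
0–3 s: -8 × 3 = -24 m/s
3–7 s: 12 × 4 = 48 m/s
7–13 s: -8 × 6 = -48 m/s
13–14 s: 3 × 1 = 3 m/s
14–15 s: 2 × 1 = 2 m/s
Δv = -19 m/s, so v(15) = -1 + (-19) = -20 m/s.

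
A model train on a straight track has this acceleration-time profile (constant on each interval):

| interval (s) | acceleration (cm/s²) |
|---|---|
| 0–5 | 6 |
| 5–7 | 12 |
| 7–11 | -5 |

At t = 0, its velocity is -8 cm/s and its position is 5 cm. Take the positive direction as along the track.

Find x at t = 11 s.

On each constant-a segment, Δv = aΔt and Δx = v₀Δt + ½aΔt²; chain segment to segment.
0–5 s: v starts -8 cm/s; Δx = -8·5 + ½·6·5² = 35 cm; v ends 22 cm/s.
5–7 s: v starts 22 cm/s; Δx = 22·2 + ½·12·2² = 68 cm; v ends 46 cm/s.
7–11 s: v starts 46 cm/s; Δx = 46·4 + ½·-5·4² = 144 cm; v ends 26 cm/s.
x(11) = 5 + Σ Δx = 252 cm.

252 cm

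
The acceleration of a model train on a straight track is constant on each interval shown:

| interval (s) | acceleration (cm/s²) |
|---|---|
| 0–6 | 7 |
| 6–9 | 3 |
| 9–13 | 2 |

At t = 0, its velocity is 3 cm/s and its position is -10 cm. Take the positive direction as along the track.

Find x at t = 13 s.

On each constant-a segment, Δv = aΔt and Δx = v₀Δt + ½aΔt²; chain segment to segment.
0–6 s: v starts 3 cm/s; Δx = 3·6 + ½·7·6² = 144 cm; v ends 45 cm/s.
6–9 s: v starts 45 cm/s; Δx = 45·3 + ½·3·3² = 148.5 cm; v ends 54 cm/s.
9–13 s: v starts 54 cm/s; Δx = 54·4 + ½·2·4² = 232 cm; v ends 62 cm/s.
x(13) = -10 + Σ Δx = 514.5 cm.

514.5 cm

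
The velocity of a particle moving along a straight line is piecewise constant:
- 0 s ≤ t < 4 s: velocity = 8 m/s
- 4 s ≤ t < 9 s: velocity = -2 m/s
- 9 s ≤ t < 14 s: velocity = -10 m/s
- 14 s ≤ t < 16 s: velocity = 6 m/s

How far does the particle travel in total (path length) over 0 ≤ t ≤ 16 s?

Total distance travelled is ∫|v| dt — sum the magnitudes of each area piece.
0–4 s: |8| × 4 = 32 m
4–9 s: |-2| × 5 = 10 m
9–14 s: |-10| × 5 = 50 m
14–16 s: |6| × 2 = 12 m
Total distance = 104 m

104 m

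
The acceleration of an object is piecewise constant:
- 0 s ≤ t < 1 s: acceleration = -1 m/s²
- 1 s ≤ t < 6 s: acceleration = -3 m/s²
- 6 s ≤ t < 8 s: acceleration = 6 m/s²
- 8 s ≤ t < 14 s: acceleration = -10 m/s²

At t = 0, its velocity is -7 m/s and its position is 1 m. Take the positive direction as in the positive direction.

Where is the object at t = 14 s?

-364 m

On each constant-a segment, Δv = aΔt and Δx = v₀Δt + ½aΔt²; chain segment to segment.
0–1 s: v starts -7 m/s; Δx = -7·1 + ½·-1·1² = -7.5 m; v ends -8 m/s.
1–6 s: v starts -8 m/s; Δx = -8·5 + ½·-3·5² = -77.5 m; v ends -23 m/s.
6–8 s: v starts -23 m/s; Δx = -23·2 + ½·6·2² = -34 m; v ends -11 m/s.
8–14 s: v starts -11 m/s; Δx = -11·6 + ½·-10·6² = -246 m; v ends -71 m/s.
x(14) = 1 + Σ Δx = -364 m.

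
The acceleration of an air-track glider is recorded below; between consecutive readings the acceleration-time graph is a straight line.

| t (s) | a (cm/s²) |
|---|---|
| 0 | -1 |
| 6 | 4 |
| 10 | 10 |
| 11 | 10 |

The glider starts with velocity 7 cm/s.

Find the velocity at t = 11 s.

Δv equals the area under the a-t graph; then v = v₀ + Δv.
0–6 s: ½(-1 + 4)(6) = 9 cm/s
6–10 s: ½(4 + 10)(4) = 28 cm/s
10–11 s: 10 × 1 = 10 cm/s
Δv = 47 cm/s, so v(11) = 7 + (47) = 54 cm/s.

54 cm/s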